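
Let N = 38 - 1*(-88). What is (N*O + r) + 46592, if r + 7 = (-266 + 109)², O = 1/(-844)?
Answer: 30060685/422 ≈ 71234.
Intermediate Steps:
N = 126 (N = 38 + 88 = 126)
O = -1/844 ≈ -0.0011848
r = 24642 (r = -7 + (-266 + 109)² = -7 + (-157)² = -7 + 24649 = 24642)
(N*O + r) + 46592 = (126*(-1/844) + 24642) + 46592 = (-63/422 + 24642) + 46592 = 10398861/422 + 46592 = 30060685/422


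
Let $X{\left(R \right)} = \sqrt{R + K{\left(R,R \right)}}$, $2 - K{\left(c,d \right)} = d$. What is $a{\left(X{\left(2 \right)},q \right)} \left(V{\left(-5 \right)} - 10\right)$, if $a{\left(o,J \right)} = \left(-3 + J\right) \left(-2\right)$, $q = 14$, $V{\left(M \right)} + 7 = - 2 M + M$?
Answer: $264$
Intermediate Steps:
$V{\left(M \right)} = -7 - M$ ($V{\left(M \right)} = -7 + \left(- 2 M + M\right) = -7 - M$)
$K{\left(c,d \right)} = 2 - d$
$X{\left(R \right)} = \sqrt{2}$ ($X{\left(R \right)} = \sqrt{R - \left(-2 + R\right)} = \sqrt{2}$)
$a{\left(o,J \right)} = 6 - 2 J$
$a{\left(X{\left(2 \right)},q \right)} \left(V{\left(-5 \right)} - 10\right) = \left(6 - 28\right) \left(\left(-7 - -5\right) - 10\right) = \left(6 - 28\right) \left(\left(-7 + 5\right) - 10\right) = - 22 \left(-2 - 10\right) = \left(-22\right) \left(-12\right) = 264$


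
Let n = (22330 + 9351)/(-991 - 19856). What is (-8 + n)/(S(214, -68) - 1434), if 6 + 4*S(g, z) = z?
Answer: 56702/8651505 ≈ 0.0065540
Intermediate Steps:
S(g, z) = -3/2 + z/4
n = -31681/20847 (n = 31681/(-20847) = 31681*(-1/20847) = -31681/20847 ≈ -1.5197)
(-8 + n)/(S(214, -68) - 1434) = (-8 - 31681/20847)/((-3/2 + (¼)*(-68)) - 1434) = -198457/(20847*((-3/2 - 17) - 1434)) = -198457/(20847*(-37/2 - 1434)) = -198457/(20847*(-2905/2)) = -198457/20847*(-2/2905) = 56702/8651505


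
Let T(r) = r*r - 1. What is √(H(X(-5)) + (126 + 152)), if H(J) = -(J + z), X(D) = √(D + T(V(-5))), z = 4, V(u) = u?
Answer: √(274 - √19) ≈ 16.421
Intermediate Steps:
T(r) = -1 + r² (T(r) = r² - 1 = -1 + r²)
X(D) = √(24 + D) (X(D) = √(D + (-1 + (-5)²)) = √(D + (-1 + 25)) = √(D + 24) = √(24 + D))
H(J) = -4 - J (H(J) = -(J + 4) = -(4 + J) = -4 - J)
√(H(X(-5)) + (126 + 152)) = √((-4 - √(24 - 5)) + (126 + 152)) = √((-4 - √19) + 278) = √(274 - √19)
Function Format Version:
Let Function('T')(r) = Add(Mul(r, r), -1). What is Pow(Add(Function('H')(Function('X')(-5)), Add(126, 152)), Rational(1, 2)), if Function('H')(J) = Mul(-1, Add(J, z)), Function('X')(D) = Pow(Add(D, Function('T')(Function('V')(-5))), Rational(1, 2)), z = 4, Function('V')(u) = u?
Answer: Pow(Add(274, Mul(-1, Pow(19, Rational(1, 2)))), Rational(1, 2)) ≈ 16.421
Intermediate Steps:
Function('T')(r) = Add(-1, Pow(r, 2)) (Function('T')(r) = Add(Pow(r, 2), -1) = Add(-1, Pow(r, 2)))
Function('X')(D) = Pow(Add(24, D), Rational(1, 2)) (Function('X')(D) = Pow(Add(D, Add(-1, Pow(-5, 2))), Rational(1, 2)) = Pow(Add(D, Add(-1, 25)), Rational(1, 2)) = Pow(Add(D, 24), Rational(1, 2)) = Pow(Add(24, D), Rational(1, 2)))
Function('H')(J) = Add(-4, Mul(-1, J)) (Function('H')(J) = Mul(-1, Add(J, 4)) = Mul(-1, Add(4, J)) = Add(-4, Mul(-1, J)))
Pow(Add(Function('H')(Function('X')(-5)), Add(126, 152)), Rational(1, 2)) = Pow(Add(Add(-4, Mul(-1, Pow(Add(24, -5), Rational(1, 2)))), Add(126, 152)), Rational(1, 2)) = Pow(Add(Add(-4, Mul(-1, Pow(19, Rational(1, 2)))), 278), Rational(1, 2)) = Pow(Add(274, Mul(-1, Pow(19, Rational(1, 2)))), Rational(1, 2))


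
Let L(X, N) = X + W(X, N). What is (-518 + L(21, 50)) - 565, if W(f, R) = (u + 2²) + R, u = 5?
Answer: -1003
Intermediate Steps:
W(f, R) = 9 + R (W(f, R) = (5 + 2²) + R = (5 + 4) + R = 9 + R)
L(X, N) = 9 + N + X (L(X, N) = X + (9 + N) = 9 + N + X)
(-518 + L(21, 50)) - 565 = (-518 + (9 + 50 + 21)) - 565 = (-518 + 80) - 565 = -438 - 565 = -1003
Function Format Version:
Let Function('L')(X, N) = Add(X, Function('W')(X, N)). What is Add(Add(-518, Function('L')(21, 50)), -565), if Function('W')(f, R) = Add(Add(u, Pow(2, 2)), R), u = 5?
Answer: -1003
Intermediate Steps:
Function('W')(f, R) = Add(9, R) (Function('W')(f, R) = Add(Add(5, Pow(2, 2)), R) = Add(Add(5, 4), R) = Add(9, R))
Function('L')(X, N) = Add(9, N, X) (Function('L')(X, N) = Add(X, Add(9, N)) = Add(9, N, X))
Add(Add(-518, Function('L')(21, 50)), -565) = Add(Add(-518, Add(9, 50, 21)), -565) = Add(Add(-518, 80), -565) = Add(-438, -565) = -1003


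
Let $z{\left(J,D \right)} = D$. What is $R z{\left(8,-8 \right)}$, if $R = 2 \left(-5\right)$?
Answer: $80$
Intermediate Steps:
$R = -10$
$R z{\left(8,-8 \right)} = \left(-10\right) \left(-8\right) = 80$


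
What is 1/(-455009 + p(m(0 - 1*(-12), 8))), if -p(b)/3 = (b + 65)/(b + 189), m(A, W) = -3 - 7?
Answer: -179/81446776 ≈ -2.1978e-6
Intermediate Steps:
m(A, W) = -10
p(b) = -3*(65 + b)/(189 + b) (p(b) = -3*(b + 65)/(b + 189) = -3*(65 + b)/(189 + b))
1/(-455009 + p(m(0 - 1*(-12), 8))) = 1/(-455009 + 3*(-65 - 1*(-10))/(189 - 10)) = 1/(-455009 + 3*(-65 + 10)/179) = 1/(-455009 + 3*(1/179)*(-55)) = 1/(-455009 - 165/179) = 1/(-81446776/179) = -179/81446776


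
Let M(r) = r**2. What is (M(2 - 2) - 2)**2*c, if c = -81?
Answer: -324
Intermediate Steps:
(M(2 - 2) - 2)**2*c = ((2 - 2)**2 - 2)**2*(-81) = (0**2 - 2)**2*(-81) = (0 - 2)**2*(-81) = (-2)**2*(-81) = 4*(-81) = -324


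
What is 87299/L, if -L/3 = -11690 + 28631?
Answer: -87299/50823 ≈ -1.7177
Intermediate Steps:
L = -50823 (L = -3*(-11690 + 28631) = -3*16941 = -50823)
87299/L = 87299/(-50823) = 87299*(-1/50823) = -87299/50823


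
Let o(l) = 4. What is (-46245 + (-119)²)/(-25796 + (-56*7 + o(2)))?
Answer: 8021/6546 ≈ 1.2253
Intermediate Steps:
(-46245 + (-119)²)/(-25796 + (-56*7 + o(2))) = (-46245 + (-119)²)/(-25796 + (-56*7 + 4)) = (-46245 + 14161)/(-25796 + (-392 + 4)) = -32084/(-25796 - 388) = -32084/(-26184) = -32084*(-1/26184) = 8021/6546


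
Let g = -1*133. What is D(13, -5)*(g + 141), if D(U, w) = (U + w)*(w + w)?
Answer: -640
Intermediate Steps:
g = -133
D(U, w) = 2*w*(U + w) (D(U, w) = (U + w)*(2*w) = 2*w*(U + w))
D(13, -5)*(g + 141) = (2*(-5)*(13 - 5))*(-133 + 141) = (2*(-5)*8)*8 = -80*8 = -640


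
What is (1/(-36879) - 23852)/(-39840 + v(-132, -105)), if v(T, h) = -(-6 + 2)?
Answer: 879637909/1469111844 ≈ 0.59875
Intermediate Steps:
v(T, h) = 4 (v(T, h) = -1*(-4) = 4)
(1/(-36879) - 23852)/(-39840 + v(-132, -105)) = (1/(-36879) - 23852)/(-39840 + 4) = (-1/36879 - 23852)/(-39836) = -879637909/36879*(-1/39836) = 879637909/1469111844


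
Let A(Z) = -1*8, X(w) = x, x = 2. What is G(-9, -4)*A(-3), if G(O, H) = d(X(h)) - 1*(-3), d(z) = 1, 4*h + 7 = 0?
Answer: -32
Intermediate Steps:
h = -7/4 (h = -7/4 + (1/4)*0 = -7/4 + 0 = -7/4 ≈ -1.7500)
X(w) = 2
A(Z) = -8
G(O, H) = 4 (G(O, H) = 1 - 1*(-3) = 1 + 3 = 4)
G(-9, -4)*A(-3) = 4*(-8) = -32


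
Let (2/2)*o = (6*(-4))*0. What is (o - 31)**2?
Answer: 961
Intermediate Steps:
o = 0 (o = (6*(-4))*0 = -24*0 = 0)
(o - 31)**2 = (0 - 31)**2 = (-31)**2 = 961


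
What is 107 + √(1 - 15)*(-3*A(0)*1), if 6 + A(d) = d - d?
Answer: 107 + 18*I*√14 ≈ 107.0 + 67.35*I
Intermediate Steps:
A(d) = -6 (A(d) = -6 + (d - d) = -6 + 0 = -6)
107 + √(1 - 15)*(-3*A(0)*1) = 107 + √(1 - 15)*(-3*(-6)*1) = 107 + √(-14)*(18*1) = 107 + (I*√14)*18 = 107 + 18*I*√14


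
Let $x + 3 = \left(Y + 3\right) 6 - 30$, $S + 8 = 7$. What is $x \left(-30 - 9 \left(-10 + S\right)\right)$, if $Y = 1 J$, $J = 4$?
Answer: $621$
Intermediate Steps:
$S = -1$ ($S = -8 + 7 = -1$)
$Y = 4$ ($Y = 1 \cdot 4 = 4$)
$x = 9$ ($x = -3 - \left(30 - \left(4 + 3\right) 6\right) = -3 + \left(7 \cdot 6 - 30\right) = -3 + \left(42 - 30\right) = -3 + 12 = 9$)
$x \left(-30 - 9 \left(-10 + S\right)\right) = 9 \left(-30 - 9 \left(-10 - 1\right)\right) = 9 \left(-30 - -99\right) = 9 \left(-30 + 99\right) = 9 \cdot 69 = 621$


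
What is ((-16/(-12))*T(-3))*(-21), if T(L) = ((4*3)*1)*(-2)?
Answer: 672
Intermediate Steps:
T(L) = -24 (T(L) = (12*1)*(-2) = 12*(-2) = -24)
((-16/(-12))*T(-3))*(-21) = (-16/(-12)*(-24))*(-21) = (-16*(-1/12)*(-24))*(-21) = ((4/3)*(-24))*(-21) = -32*(-21) = 672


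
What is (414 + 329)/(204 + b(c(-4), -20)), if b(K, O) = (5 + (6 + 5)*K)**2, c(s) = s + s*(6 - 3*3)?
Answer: 743/8853 ≈ 0.083926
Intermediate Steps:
c(s) = -2*s (c(s) = s + s*(6 - 9) = s + s*(-3) = s - 3*s = -2*s)
b(K, O) = (5 + 11*K)**2
(414 + 329)/(204 + b(c(-4), -20)) = (414 + 329)/(204 + (5 + 11*(-2*(-4)))**2) = 743/(204 + (5 + 11*8)**2) = 743/(204 + (5 + 88)**2) = 743/(204 + 93**2) = 743/(204 + 8649) = 743/8853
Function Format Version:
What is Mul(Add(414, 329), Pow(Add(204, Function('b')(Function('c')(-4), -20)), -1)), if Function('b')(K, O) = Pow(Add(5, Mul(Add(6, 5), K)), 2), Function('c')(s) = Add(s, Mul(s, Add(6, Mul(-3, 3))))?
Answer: Rational(743, 8853) ≈ 0.083926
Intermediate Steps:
Function('c')(s) = Mul(-2, s) (Function('c')(s) = Add(s, Mul(s, Add(6, -9))) = Add(s, Mul(s, -3)) = Add(s, Mul(-3, s)) = Mul(-2, s))
Function('b')(K, O) = Pow(Add(5, Mul(11, K)), 2)
Mul(Add(414, 329), Pow(Add(204, Function('b')(Function('c')(-4), -20)), -1)) = Mul(Add(414, 329), Pow(Add(204, Pow(Add(5, Mul(11, Mul(-2, -4))), 2)), -1)) = Mul(743, Pow(Add(204, Pow(Add(5, Mul(11, 8)), 2)), -1)) = Mul(743, Pow(Add(204, Pow(Add(5, 88), 2)), -1)) = Mul(743, Pow(Add(204, Pow(93, 2)), -1)) = Mul(743, Pow(Add(204, 8649), -1)) = Mul(743, Pow(8853, -1)) = Mul(743, Rational(1, 8853)) = Rational(743, 8853)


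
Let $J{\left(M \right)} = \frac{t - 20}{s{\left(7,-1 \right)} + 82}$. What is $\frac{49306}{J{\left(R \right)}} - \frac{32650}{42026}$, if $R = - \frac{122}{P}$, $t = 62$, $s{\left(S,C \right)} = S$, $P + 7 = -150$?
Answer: $\frac{46104637696}{441273} \approx 1.0448 \cdot 10^{5}$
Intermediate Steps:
$P = -157$ ($P = -7 - 150 = -157$)
$R = \frac{122}{157}$ ($R = - \frac{122}{-157} = \left(-122\right) \left(- \frac{1}{157}\right) = \frac{122}{157} \approx 0.77707$)
$J{\left(M \right)} = \frac{42}{89}$ ($J{\left(M \right)} = \frac{62 - 20}{7 + 82} = \frac{42}{89}$)
$\frac{49306}{J{\left(R \right)}} - \frac{32650}{42026} = \frac{49306}{\frac{42}{89}} - \frac{32650}{42026} = 49306 \cdot \frac{89}{42} - \frac{16325}{21013} = \frac{2194117}{21} - \frac{16325}{21013} = \frac{46104637696}{441273}$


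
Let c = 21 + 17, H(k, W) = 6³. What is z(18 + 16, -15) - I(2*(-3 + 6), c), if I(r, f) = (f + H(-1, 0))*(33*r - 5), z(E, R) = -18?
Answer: -49040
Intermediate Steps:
H(k, W) = 216
c = 38
I(r, f) = (-5 + 33*r)*(216 + f) (I(r, f) = (f + 216)*(33*r - 5) = (216 + f)*(-5 + 33*r) = (-5 + 33*r)*(216 + f))
z(18 + 16, -15) - I(2*(-3 + 6), c) = -18 - (-1080 - 5*38 + 7128*(2*(-3 + 6)) + 33*38*(2*(-3 + 6))) = -18 - (-1080 - 190 + 7128*(2*3) + 33*38*(2*3)) = -18 - (-1080 - 190 + 7128*6 + 33*38*6) = -18 - (-1080 - 190 + 42768 + 7524) = -18 - 1*49022 = -18 - 49022 = -49040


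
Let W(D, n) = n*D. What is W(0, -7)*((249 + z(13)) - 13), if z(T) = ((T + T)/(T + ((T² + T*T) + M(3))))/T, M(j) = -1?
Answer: 0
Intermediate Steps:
W(D, n) = D*n
z(T) = 2/(-1 + T + 2*T²) (z(T) = ((T + T)/(T + ((T² + T*T) - 1)))/T = ((2*T)/(T + ((T² + T²) - 1)))/T = ((2*T)/(T + (2*T² - 1)))/T = ((2*T)/(T + (-1 + 2*T²)))/T = ((2*T)/(-1 + T + 2*T²))/T = (2*T/(-1 + T + 2*T²))/T = 2/(-1 + T + 2*T²))
W(0, -7)*((249 + z(13)) - 13) = (0*(-7))*((249 + 2/(-1 + 13 + 2*13²)) - 13) = 0*((249 + 2/(-1 + 13 + 2*169)) - 13) = 0*((249 + 2/(-1 + 13 + 338)) - 13) = 0*((249 + 2/350) - 13) = 0*((249 + 2*(1/350)) - 13) = 0*((249 + 1/175) - 13) = 0*(43576/175 - 13) = 0*(41301/175) = 0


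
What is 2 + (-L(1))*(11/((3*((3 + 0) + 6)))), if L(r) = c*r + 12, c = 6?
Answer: -16/3 ≈ -5.3333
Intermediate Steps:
L(r) = 12 + 6*r (L(r) = 6*r + 12 = 12 + 6*r)
2 + (-L(1))*(11/((3*((3 + 0) + 6)))) = 2 + (-(12 + 6*1))*(11/((3*((3 + 0) + 6)))) = 2 + (-(12 + 6))*(11/((3*(3 + 6)))) = 2 + (-1*18)*(11/((3*9))) = 2 - 198/27 = 2 - 18*11/27 = 2 - 22/3 = -16/3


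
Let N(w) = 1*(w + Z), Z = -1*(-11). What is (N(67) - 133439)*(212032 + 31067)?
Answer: -32419925739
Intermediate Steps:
Z = 11
N(w) = 11 + w (N(w) = 1*(w + 11) = 1*(11 + w) = 11 + w)
(N(67) - 133439)*(212032 + 31067) = ((11 + 67) - 133439)*(212032 + 31067) = (78 - 133439)*243099 = -133361*243099 = -32419925739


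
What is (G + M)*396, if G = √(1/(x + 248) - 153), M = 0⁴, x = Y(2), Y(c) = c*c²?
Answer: 99*I*√39167/4 ≈ 4898.2*I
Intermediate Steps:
Y(c) = c³
x = 8 (x = 2³ = 8)
M = 0
G = I*√39167/16 (G = √(1/(8 + 248) - 153) = √(1/256 - 153) = √(-39167/256) = I*√39167/16 ≈ 12.369*I)
(G + M)*396 = (I*√39167/16 + 0)*396 = (I*√39167/16)*396 = 99*I*√39167/4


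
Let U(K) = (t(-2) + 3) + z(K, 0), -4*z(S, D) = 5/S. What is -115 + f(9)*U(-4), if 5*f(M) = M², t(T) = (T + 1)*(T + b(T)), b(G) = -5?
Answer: 833/16 ≈ 52.063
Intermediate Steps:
z(S, D) = -5/(4*S)
t(T) = (1 + T)*(-5 + T) (t(T) = (T + 1)*(T - 5) = (1 + T)*(-5 + T))
U(K) = 10 - 5/(4*K) (U(K) = ((-5 + (-2)² - 4*(-2)) + 3) - 5/(4*K) = ((-5 + 4 + 8) + 3) - 5/(4*K) = (7 + 3) - 5/(4*K) = 10 - 5/(4*K))
f(M) = M²/5
-115 + f(9)*U(-4) = -115 + ((⅕)*9²)*(10 - 5/4/(-4)) = -115 + ((⅕)*81)*(10 - 5/4*(-¼)) = -115 + 81*(10 + 5/16)/5 = -115 + (81/5)*(165/16) = -115 + 2673/16 = 833/16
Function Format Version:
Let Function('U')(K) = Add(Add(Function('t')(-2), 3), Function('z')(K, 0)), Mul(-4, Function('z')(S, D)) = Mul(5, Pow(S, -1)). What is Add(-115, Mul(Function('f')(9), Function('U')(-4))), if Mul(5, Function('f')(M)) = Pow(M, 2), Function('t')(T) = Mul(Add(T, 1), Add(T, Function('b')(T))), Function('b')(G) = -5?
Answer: Rational(833, 16) ≈ 52.063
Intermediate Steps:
Function('z')(S, D) = Mul(Rational(-5, 4), Pow(S, -1)) (Function('z')(S, D) = Mul(Rational(-1, 4), Mul(5, Pow(S, -1))) = Mul(Rational(-5, 4), Pow(S, -1)))
Function('t')(T) = Mul(Add(1, T), Add(-5, T)) (Function('t')(T) = Mul(Add(T, 1), Add(T, -5)) = Mul(Add(1, T), Add(-5, T)))
Function('U')(K) = Add(10, Mul(Rational(-5, 4), Pow(K, -1))) (Function('U')(K) = Add(Add(Add(-5, Pow(-2, 2), Mul(-4, -2)), 3), Mul(Rational(-5, 4), Pow(K, -1))) = Add(Add(Add(-5, 4, 8), 3), Mul(Rational(-5, 4), Pow(K, -1))) = Add(Add(7, 3), Mul(Rational(-5, 4), Pow(K, -1))) = Add(10, Mul(Rational(-5, 4), Pow(K, -1))))
Function('f')(M) = Mul(Rational(1, 5), Pow(M, 2))
Add(-115, Mul(Function('f')(9), Function('U')(-4))) = Add(-115, Mul(Mul(Rational(1, 5), Pow(9, 2)), Add(10, Mul(Rational(-5, 4), Pow(-4, -1))))) = Add(-115, Mul(Mul(Rational(1, 5), 81), Add(10, Mul(Rational(-5, 4), Rational(-1, 4))))) = Add(-115, Mul(Rational(81, 5), Add(10, Rational(5, 16)))) = Add(-115, Mul(Rational(81, 5), Rational(165, 16))) = Add(-115, Rational(2673, 16)) = Rational(833, 16)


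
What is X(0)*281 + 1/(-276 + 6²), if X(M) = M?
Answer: -1/240 ≈ -0.0041667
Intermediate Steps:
X(0)*281 + 1/(-276 + 6²) = 0*281 + 1/(-276 + 6²) = 0 + 1/(-276 + 36) = 0 + 1/(-240) = 0 - 1/240 = -1/240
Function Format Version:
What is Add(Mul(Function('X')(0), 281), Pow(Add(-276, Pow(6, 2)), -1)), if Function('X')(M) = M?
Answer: Rational(-1, 240) ≈ -0.0041667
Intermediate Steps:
Add(Mul(Function('X')(0), 281), Pow(Add(-276, Pow(6, 2)), -1)) = Add(Mul(0, 281), Pow(Add(-276, Pow(6, 2)), -1)) = Add(0, Pow(Add(-276, 36), -1)) = Add(0, Pow(-240, -1)) = Add(0, Rational(-1, 240)) = Rational(-1, 240)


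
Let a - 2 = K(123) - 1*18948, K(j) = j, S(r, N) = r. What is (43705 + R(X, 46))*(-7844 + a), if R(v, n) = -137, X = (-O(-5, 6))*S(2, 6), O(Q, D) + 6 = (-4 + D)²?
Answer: -1161827856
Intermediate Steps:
O(Q, D) = -6 + (-4 + D)²
X = 4 (X = -(-6 + (-4 + 6)²)*2 = -(-6 + 2²)*2 = -(-6 + 4)*2 = -1*(-2)*2 = 2*2 = 4)
a = -18823 (a = 2 + (123 - 1*18948) = 2 + (123 - 18948) = 2 - 18825 = -18823)
(43705 + R(X, 46))*(-7844 + a) = (43705 - 137)*(-7844 - 18823) = 43568*(-26667) = -1161827856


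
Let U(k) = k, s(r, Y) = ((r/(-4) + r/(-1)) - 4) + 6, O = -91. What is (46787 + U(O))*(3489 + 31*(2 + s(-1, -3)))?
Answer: 170522118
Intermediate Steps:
s(r, Y) = 2 - 5*r/4 (s(r, Y) = ((r*(-1/4) + r*(-1)) - 4) + 6 = ((-r/4 - r) - 4) + 6 = (-5*r/4 - 4) + 6 = (-4 - 5*r/4) + 6 = 2 - 5*r/4)
(46787 + U(O))*(3489 + 31*(2 + s(-1, -3))) = (46787 - 91)*(3489 + 31*(2 + (2 - 5/4*(-1)))) = 46696*(3489 + 31*(2 + (2 + 5/4))) = 46696*(3489 + 31*(2 + 13/4)) = 46696*(3489 + 31*(21/4)) = 46696*(3489 + 651/4) = 46696*(14607/4) = 170522118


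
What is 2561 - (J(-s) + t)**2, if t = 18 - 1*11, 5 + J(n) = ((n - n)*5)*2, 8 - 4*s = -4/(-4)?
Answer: 2557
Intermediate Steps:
s = 7/4 (s = 2 - (-1)/(-4) = 2 - (-1)*(-1)/4 = 2 - 1/4*1 = 2 - 1/4 = 7/4 ≈ 1.7500)
J(n) = -5 (J(n) = -5 + ((n - n)*5)*2 = -5 + (0*5)*2 = -5 + 0*2 = -5 + 0 = -5)
t = 7 (t = 18 - 11 = 7)
2561 - (J(-s) + t)**2 = 2561 - (-5 + 7)**2 = 2561 - 1*2**2 = 2561 - 1*4 = 2561 - 4 = 2557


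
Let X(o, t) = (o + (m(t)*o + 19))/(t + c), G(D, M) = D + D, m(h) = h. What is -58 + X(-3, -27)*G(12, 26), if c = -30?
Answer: -1878/19 ≈ -98.842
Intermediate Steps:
G(D, M) = 2*D
X(o, t) = (19 + o + o*t)/(-30 + t) (X(o, t) = (o + (t*o + 19))/(t - 30) = (o + (o*t + 19))/(-30 + t) = (o + (19 + o*t))/(-30 + t) = (19 + o + o*t)/(-30 + t))
-58 + X(-3, -27)*G(12, 26) = -58 + ((19 - 3 - 3*(-27))/(-30 - 27))*(2*12) = -58 + ((19 - 3 + 81)/(-57))*24 = -58 - 1/57*97*24 = -58 - 97/57*24 = -58 - 776/19 = -1878/19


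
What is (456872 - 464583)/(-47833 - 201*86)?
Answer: 7711/65119 ≈ 0.11841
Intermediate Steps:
(456872 - 464583)/(-47833 - 201*86) = -7711/(-47833 - 17286) = -7711/(-65119) = -7711*(-1/65119) = 7711/65119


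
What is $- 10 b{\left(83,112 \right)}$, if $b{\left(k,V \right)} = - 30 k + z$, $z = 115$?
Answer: $23750$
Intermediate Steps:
$b{\left(k,V \right)} = 115 - 30 k$ ($b{\left(k,V \right)} = - 30 k + 115 = 115 - 30 k$)
$- 10 b{\left(83,112 \right)} = - 10 \left(115 - 2490\right) = \left(-10\right) \left(-2375\right) = 23750$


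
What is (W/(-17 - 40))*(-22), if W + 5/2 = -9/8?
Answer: -319/228 ≈ -1.3991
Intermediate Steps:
W = -29/8 (W = -5/2 - 9/8 = -29/8 ≈ -3.6250)
(W/(-17 - 40))*(-22) = -29/(8*(-17 - 40))*(-22) = -29/8/(-57)*(-22) = -29/8*(-1/57)*(-22) = (29/456)*(-22) = -319/228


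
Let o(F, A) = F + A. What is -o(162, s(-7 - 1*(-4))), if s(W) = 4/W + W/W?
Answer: -485/3 ≈ -161.67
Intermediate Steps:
s(W) = 1 + 4/W (s(W) = 4/W + 1 = 1 + 4/W)
o(F, A) = A + F
-o(162, s(-7 - 1*(-4))) = -((4 + (-7 - 1*(-4)))/(-7 - 1*(-4)) + 162) = -((4 + (-7 + 4))/(-7 + 4) + 162) = -((4 - 3)/(-3) + 162) = -(-1/3*1 + 162) = -(-1/3 + 162) = -1*485/3 = -485/3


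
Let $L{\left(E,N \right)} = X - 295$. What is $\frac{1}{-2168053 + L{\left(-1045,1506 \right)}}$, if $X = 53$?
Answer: $- \frac{1}{2168295} \approx -4.6119 \cdot 10^{-7}$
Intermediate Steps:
$L{\left(E,N \right)} = -242$ ($L{\left(E,N \right)} = 53 - 295 = -242$)
$\frac{1}{-2168053 + L{\left(-1045,1506 \right)}} = \frac{1}{-2168053 - 242} = \frac{1}{-2168295} = - \frac{1}{2168295}$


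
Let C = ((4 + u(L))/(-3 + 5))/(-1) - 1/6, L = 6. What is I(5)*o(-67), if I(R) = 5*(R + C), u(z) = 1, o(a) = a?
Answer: -2345/3 ≈ -781.67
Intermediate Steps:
C = -8/3 (C = ((4 + 1)/(-3 + 5))/(-1) - 1/6 = (5/2)*(-1) - 1*⅙ = (5*(½))*(-1) - ⅙ = (5/2)*(-1) - ⅙ = -5/2 - ⅙ = -8/3 ≈ -2.6667)
I(R) = -40/3 + 5*R (I(R) = 5*(R - 8/3) = 5*(-8/3 + R) = -40/3 + 5*R)
I(5)*o(-67) = (-40/3 + 5*5)*(-67) = (-40/3 + 25)*(-67) = (35/3)*(-67) = -2345/3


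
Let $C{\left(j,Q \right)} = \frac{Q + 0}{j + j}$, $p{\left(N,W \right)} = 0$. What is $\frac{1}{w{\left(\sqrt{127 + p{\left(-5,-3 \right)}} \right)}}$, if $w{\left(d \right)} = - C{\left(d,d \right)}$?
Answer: $-2$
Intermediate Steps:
$C{\left(j,Q \right)} = \frac{Q}{2 j}$
$w{\left(d \right)} = - \frac{1}{2}$ ($w{\left(d \right)} = - \frac{d}{2 d} = \left(-1\right) \frac{1}{2} = - \frac{1}{2}$)
$\frac{1}{w{\left(\sqrt{127 + p{\left(-5,-3 \right)}} \right)}} = \frac{1}{- \frac{1}{2}} = -2$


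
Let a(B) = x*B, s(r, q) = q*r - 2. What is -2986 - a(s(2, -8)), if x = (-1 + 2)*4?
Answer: -2914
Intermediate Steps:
x = 4 (x = 1*4 = 4)
s(r, q) = -2 + q*r
a(B) = 4*B
-2986 - a(s(2, -8)) = -2986 - 4*(-2 - 8*2) = -2986 - 4*(-2 - 16) = -2986 - 4*(-18) = -2986 - 1*(-72) = -2986 + 72 = -2914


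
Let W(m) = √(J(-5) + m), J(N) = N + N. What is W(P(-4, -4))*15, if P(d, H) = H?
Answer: 15*I*√14 ≈ 56.125*I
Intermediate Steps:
J(N) = 2*N
W(m) = √(-10 + m) (W(m) = √(2*(-5) + m) = √(-10 + m))
W(P(-4, -4))*15 = √(-10 - 4)*15 = √(-14)*15 = (I*√14)*15 = 15*I*√14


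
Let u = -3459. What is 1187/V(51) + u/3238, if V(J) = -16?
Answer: -1949425/25904 ≈ -75.256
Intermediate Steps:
1187/V(51) + u/3238 = 1187/(-16) - 3459/3238 = 1187*(-1/16) - 3459*1/3238 = -1187/16 - 3459/3238 = -1949425/25904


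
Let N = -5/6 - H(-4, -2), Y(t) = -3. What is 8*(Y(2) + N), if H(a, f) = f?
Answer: -44/3 ≈ -14.667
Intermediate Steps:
N = 7/6 (N = -5/6 - 1*(-2) = -5*⅙ + 2 = -⅚ + 2 = 7/6 ≈ 1.1667)
8*(Y(2) + N) = 8*(-3 + 7/6) = 8*(-11/6) = -44/3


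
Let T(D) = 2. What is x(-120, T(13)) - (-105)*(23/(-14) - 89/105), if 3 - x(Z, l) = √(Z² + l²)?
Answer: -517/2 - 2*√3601 ≈ -378.52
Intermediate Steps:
x(Z, l) = 3 - √(Z² + l²)
x(-120, T(13)) - (-105)*(23/(-14) - 89/105) = (3 - √((-120)² + 2²)) - (-105)*(23/(-14) - 89/105) = (3 - √(14400 + 4)) - (-105)*(23*(-1/14) - 89*1/105) = (3 - √14404) - (-105)*(-23/14 - 89/105) = (3 - 2*√3601) - (-105)*(-523)/210 = (3 - 2*√3601) - 1*523/2 = (3 - 2*√3601) - 523/2 = -517/2 - 2*√3601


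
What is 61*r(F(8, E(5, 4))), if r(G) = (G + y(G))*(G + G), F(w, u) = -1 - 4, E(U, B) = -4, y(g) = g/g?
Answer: 2440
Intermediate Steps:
y(g) = 1
F(w, u) = -5
r(G) = 2*G*(1 + G) (r(G) = (G + 1)*(G + G) = (1 + G)*(2*G) = 2*G*(1 + G))
61*r(F(8, E(5, 4))) = 61*(2*(-5)*(1 - 5)) = 61*(2*(-5)*(-4)) = 61*40 = 2440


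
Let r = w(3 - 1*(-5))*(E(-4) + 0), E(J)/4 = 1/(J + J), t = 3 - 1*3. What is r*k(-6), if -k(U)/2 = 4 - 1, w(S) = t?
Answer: 0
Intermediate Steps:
t = 0 (t = 3 - 3 = 0)
w(S) = 0
E(J) = 2/J (E(J) = 4/(J + J) = 4/((2*J)) = 4*(1/(2*J)) = 2/J)
k(U) = -6 (k(U) = -2*(4 - 1) = -2*3 = -6)
r = 0 (r = 0*(2/(-4) + 0) = 0*(2*(-¼) + 0) = 0*(-½ + 0) = 0*(-½) = 0)
r*k(-6) = 0*(-6) = 0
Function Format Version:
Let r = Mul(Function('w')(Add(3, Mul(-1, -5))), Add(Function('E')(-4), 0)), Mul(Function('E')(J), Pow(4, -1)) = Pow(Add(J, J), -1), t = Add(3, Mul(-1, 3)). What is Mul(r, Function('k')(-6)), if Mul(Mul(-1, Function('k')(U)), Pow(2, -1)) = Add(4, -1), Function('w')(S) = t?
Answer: 0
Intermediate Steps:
t = 0 (t = Add(3, -3) = 0)
Function('w')(S) = 0
Function('E')(J) = Mul(2, Pow(J, -1)) (Function('E')(J) = Mul(4, Pow(Add(J, J), -1)) = Mul(4, Pow(Mul(2, J), -1)) = Mul(4, Mul(Rational(1, 2), Pow(J, -1))) = Mul(2, Pow(J, -1)))
Function('k')(U) = -6 (Function('k')(U) = Mul(-2, Add(4, -1)) = Mul(-2, 3) = -6)
r = 0 (r = Mul(0, Add(Mul(2, Pow(-4, -1)), 0)) = Mul(0, Add(Mul(2, Rational(-1, 4)), 0)) = Mul(0, Add(Rational(-1, 2), 0)) = Mul(0, Rational(-1, 2)) = 0)
Mul(r, Function('k')(-6)) = Mul(0, -6) = 0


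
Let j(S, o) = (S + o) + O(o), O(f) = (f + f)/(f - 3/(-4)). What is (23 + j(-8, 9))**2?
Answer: 112896/169 ≈ 668.02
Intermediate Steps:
O(f) = 2*f/(3/4 + f) (O(f) = (2*f)/(f - 3*(-1/4)) = (2*f)/(f + 3/4) = (2*f)/(3/4 + f) = 2*f/(3/4 + f))
j(S, o) = S + o + 8*o/(3 + 4*o) (j(S, o) = (S + o) + 8*o/(3 + 4*o) = S + o + 8*o/(3 + 4*o))
(23 + j(-8, 9))**2 = (23 + (8*9 + (3 + 4*9)*(-8 + 9))/(3 + 4*9))**2 = (23 + (72 + (3 + 36)*1)/(3 + 36))**2 = (23 + (72 + 39*1)/39)**2 = (23 + (72 + 39)/39)**2 = (23 + (1/39)*111)**2 = (23 + 37/13)**2 = (336/13)**2 = 112896/169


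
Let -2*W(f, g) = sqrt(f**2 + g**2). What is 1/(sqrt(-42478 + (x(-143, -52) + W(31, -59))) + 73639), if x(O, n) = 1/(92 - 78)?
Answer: 1/(73639 + I*sqrt(594691/14 + sqrt(4442)/2)) ≈ 1.358e-5 - 3.802e-8*I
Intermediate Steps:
x(O, n) = 1/14
W(f, g) = -sqrt(f**2 + g**2)/2
1/(sqrt(-42478 + (x(-143, -52) + W(31, -59))) + 73639) = 1/(sqrt(-42478 + (1/14 - sqrt(31**2 + (-59)**2)/2)) + 73639) = 1/(sqrt(-42478 + (1/14 - sqrt(961 + 3481)/2)) + 73639) = 1/(sqrt(-42478 + (1/14 - sqrt(4442)/2)) + 73639) = 1/(sqrt(-594691/14 - sqrt(4442)/2) + 73639) = 1/(73639 + sqrt(-594691/14 - sqrt(4442)/2))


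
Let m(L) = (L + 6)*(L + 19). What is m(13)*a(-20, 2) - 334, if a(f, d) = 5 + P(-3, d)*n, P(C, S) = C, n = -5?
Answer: 11826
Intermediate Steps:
m(L) = (6 + L)*(19 + L)
a(f, d) = 20 (a(f, d) = 5 - 3*(-5) = 5 + 15 = 20)
m(13)*a(-20, 2) - 334 = (114 + 13² + 25*13)*20 - 334 = (114 + 169 + 325)*20 - 334 = 608*20 - 334 = 12160 - 334 = 11826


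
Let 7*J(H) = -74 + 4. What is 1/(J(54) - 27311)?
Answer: -1/27321 ≈ -3.6602e-5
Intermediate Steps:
J(H) = -10 (J(H) = (-74 + 4)/7 = (⅐)*(-70) = -10)
1/(J(54) - 27311) = 1/(-10 - 27311) = 1/(-27321) = -1/27321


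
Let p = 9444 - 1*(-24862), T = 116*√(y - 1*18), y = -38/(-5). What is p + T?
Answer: 34306 + 232*I*√65/5 ≈ 34306.0 + 374.09*I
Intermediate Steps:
y = 38/5 (y = -38*(-⅕) = 38/5 ≈ 7.6000)
T = 232*I*√65/5 (T = 116*√(38/5 - 1*18) = 116*√(38/5 - 18) = 116*√(-52/5) = 116*(2*I*√65/5) = 232*I*√65/5 ≈ 374.09*I)
p = 34306 (p = 9444 + 24862 = 34306)
p + T = 34306 + 232*I*√65/5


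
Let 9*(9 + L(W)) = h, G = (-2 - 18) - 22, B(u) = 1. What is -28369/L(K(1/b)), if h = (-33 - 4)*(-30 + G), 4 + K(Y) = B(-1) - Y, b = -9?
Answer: -28369/287 ≈ -98.847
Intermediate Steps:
G = -42 (G = -20 - 22 = -42)
K(Y) = -3 - Y (K(Y) = -4 + (1 - Y) = -3 - Y)
h = 2664 (h = (-33 - 4)*(-30 - 42) = -37*(-72) = 2664)
L(W) = 287 (L(W) = -9 + (⅑)*2664 = -9 + 296 = 287)
-28369/L(K(1/b)) = -28369/287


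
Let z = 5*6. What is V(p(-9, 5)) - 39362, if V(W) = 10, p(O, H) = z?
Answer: -39352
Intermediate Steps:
z = 30
p(O, H) = 30
V(p(-9, 5)) - 39362 = 10 - 39362 = -39352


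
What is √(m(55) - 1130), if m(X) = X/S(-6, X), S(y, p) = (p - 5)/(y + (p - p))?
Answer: I*√28415/5 ≈ 33.714*I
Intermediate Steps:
S(y, p) = (-5 + p)/y (S(y, p) = (-5 + p)/(y + 0) = (-5 + p)/y)
m(X) = X/(⅚ - X/6) (m(X) = X/(((-5 + X)/(-6))) = X/((-(-5 + X)/6)) = X/(⅚ - X/6))
√(m(55) - 1130) = √(6*55/(5 - 1*55) - 1130) = √(6*55/(5 - 55) - 1130) = √(6*55/(-50) - 1130) = √(6*55*(-1/50) - 1130) = √(-33/5 - 1130) = √(-5683/5) = I*√28415/5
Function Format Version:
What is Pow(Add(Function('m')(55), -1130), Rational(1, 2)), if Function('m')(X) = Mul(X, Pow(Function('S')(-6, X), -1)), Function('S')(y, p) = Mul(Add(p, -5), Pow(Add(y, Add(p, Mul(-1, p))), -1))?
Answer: Mul(Rational(1, 5), I, Pow(28415, Rational(1, 2))) ≈ Mul(33.714, I)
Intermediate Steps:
Function('S')(y, p) = Mul(Pow(y, -1), Add(-5, p)) (Function('S')(y, p) = Mul(Add(-5, p), Pow(Add(y, 0), -1)) = Mul(Add(-5, p), Pow(y, -1)) = Mul(Pow(y, -1), Add(-5, p)))
Function('m')(X) = Mul(X, Pow(Add(Rational(5, 6), Mul(Rational(-1, 6), X)), -1)) (Function('m')(X) = Mul(X, Pow(Mul(Pow(-6, -1), Add(-5, X)), -1)) = Mul(X, Pow(Mul(Rational(-1, 6), Add(-5, X)), -1)) = Mul(X, Pow(Add(Rational(5, 6), Mul(Rational(-1, 6), X)), -1)))
Pow(Add(Function('m')(55), -1130), Rational(1, 2)) = Pow(Add(Mul(6, 55, Pow(Add(5, Mul(-1, 55)), -1)), -1130), Rational(1, 2)) = Pow(Add(Mul(6, 55, Pow(Add(5, -55), -1)), -1130), Rational(1, 2)) = Pow(Add(Mul(6, 55, Pow(-50, -1)), -1130), Rational(1, 2)) = Pow(Add(Mul(6, 55, Rational(-1, 50)), -1130), Rational(1, 2)) = Pow(Add(Rational(-33, 5), -1130), Rational(1, 2)) = Pow(Rational(-5683, 5), Rational(1, 2)) = Mul(Rational(1, 5), I, Pow(28415, Rational(1, 2)))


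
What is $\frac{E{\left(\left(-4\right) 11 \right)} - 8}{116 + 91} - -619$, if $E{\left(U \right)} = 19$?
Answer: $\frac{128144}{207} \approx 619.05$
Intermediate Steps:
$\frac{E{\left(\left(-4\right) 11 \right)} - 8}{116 + 91} - -619 = \frac{19 - 8}{116 + 91} - -619 = \frac{11}{207} + 619 = \frac{128144}{207}$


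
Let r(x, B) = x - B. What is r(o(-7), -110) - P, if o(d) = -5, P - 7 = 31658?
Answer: -31560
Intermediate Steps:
P = 31665 (P = 7 + 31658 = 31665)
r(o(-7), -110) - P = (-5 - 1*(-110)) - 1*31665 = (-5 + 110) - 31665 = 105 - 31665 = -31560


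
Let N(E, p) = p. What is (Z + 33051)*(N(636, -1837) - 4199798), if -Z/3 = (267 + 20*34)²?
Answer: 11165324009760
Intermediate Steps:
Z = -2690427 (Z = -3*(267 + 20*34)² = -3*(267 + 680)² = -3*947² = -3*896809 = -2690427)
(Z + 33051)*(N(636, -1837) - 4199798) = (-2690427 + 33051)*(-1837 - 4199798) = -2657376*(-4201635) = 11165324009760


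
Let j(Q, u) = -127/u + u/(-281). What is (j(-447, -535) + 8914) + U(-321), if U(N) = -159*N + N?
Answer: 8965098632/150335 ≈ 59634.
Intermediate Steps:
j(Q, u) = -127/u - u/281 (j(Q, u) = -127/u + u*(-1/281) = -127/u - u/281)
U(N) = -158*N
(j(-447, -535) + 8914) + U(-321) = ((-127/(-535) - 1/281*(-535)) + 8914) - 158*(-321) = ((-127*(-1/535) + 535/281) + 8914) + 50718 = ((127/535 + 535/281) + 8914) + 50718 = (321912/150335 + 8914) + 50718 = 1340408102/150335 + 50718 = 8965098632/150335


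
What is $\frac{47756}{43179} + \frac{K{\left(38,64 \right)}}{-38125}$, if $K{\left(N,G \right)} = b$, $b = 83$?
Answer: $\frac{1817113643}{1646199375} \approx 1.1038$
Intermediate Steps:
$K{\left(N,G \right)} = 83$
$\frac{47756}{43179} + \frac{K{\left(38,64 \right)}}{-38125} = \frac{47756}{43179} + \frac{83}{-38125} = 47756 \cdot \frac{1}{43179} + 83 \left(- \frac{1}{38125}\right) = \frac{47756}{43179} - \frac{83}{38125} = \frac{1817113643}{1646199375}$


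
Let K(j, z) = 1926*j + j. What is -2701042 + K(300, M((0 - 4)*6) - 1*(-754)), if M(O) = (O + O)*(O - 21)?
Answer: -2122942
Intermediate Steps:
M(O) = 2*O*(-21 + O) (M(O) = (2*O)*(-21 + O) = 2*O*(-21 + O))
K(j, z) = 1927*j
-2701042 + K(300, M((0 - 4)*6) - 1*(-754)) = -2701042 + 1927*300 = -2701042 + 578100 = -2122942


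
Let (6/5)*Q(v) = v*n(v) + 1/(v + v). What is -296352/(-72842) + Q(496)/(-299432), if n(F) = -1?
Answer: 37738817566817/9272886830592 ≈ 4.0698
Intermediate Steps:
Q(v) = -5*v/6 + 5/(12*v) (Q(v) = 5*(v*(-1) + 1/(v + v))/6 = 5*(-v + 1/(2*v))/6 = 5*(1/(2*v) - v)/6 = -5*v/6 + 5/(12*v))
-296352/(-72842) + Q(496)/(-299432) = -296352/(-72842) + ((5/12)*(1 - 2*496²)/496)/(-299432) = -296352*(-1/72842) + ((5/12)*(1/496)*(1 - 2*246016))*(-1/299432) = 21168/5203 + ((5/12)*(1/496)*(1 - 492032))*(-1/299432) = 21168/5203 + ((5/12)*(1/496)*(-492031))*(-1/299432) = 21168/5203 - 2460155/5952*(-1/299432) = 21168/5203 + 2460155/1782219264 = 37738817566817/9272886830592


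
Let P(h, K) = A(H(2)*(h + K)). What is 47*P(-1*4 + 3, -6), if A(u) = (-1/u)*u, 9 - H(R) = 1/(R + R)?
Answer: -47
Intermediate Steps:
H(R) = 9 - 1/(2*R) (H(R) = 9 - 1/(R + R) = 9 - 1/(2*R))
A(u) = -1
P(h, K) = -1
47*P(-1*4 + 3, -6) = 47*(-1) = -47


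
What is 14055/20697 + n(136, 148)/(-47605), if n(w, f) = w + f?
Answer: 221070109/328426895 ≈ 0.67312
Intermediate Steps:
n(w, f) = f + w
14055/20697 + n(136, 148)/(-47605) = 14055/20697 + (148 + 136)/(-47605) = 14055*(1/20697) + 284*(-1/47605) = 4685/6899 - 284/47605 = 221070109/328426895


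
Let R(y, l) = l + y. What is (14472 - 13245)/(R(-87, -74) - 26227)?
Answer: -409/8796 ≈ -0.046498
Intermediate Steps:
(14472 - 13245)/(R(-87, -74) - 26227) = (14472 - 13245)/((-74 - 87) - 26227) = 1227/(-161 - 26227) = 1227/(-26388) = 1227*(-1/26388) = -409/8796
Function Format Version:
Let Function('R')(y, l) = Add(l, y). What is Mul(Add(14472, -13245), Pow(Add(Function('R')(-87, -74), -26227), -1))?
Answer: Rational(-409, 8796) ≈ -0.046498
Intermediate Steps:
Mul(Add(14472, -13245), Pow(Add(Function('R')(-87, -74), -26227), -1)) = Mul(Add(14472, -13245), Pow(Add(Add(-74, -87), -26227), -1)) = Mul(1227, Pow(Add(-161, -26227), -1)) = Mul(1227, Pow(-26388, -1)) = Mul(1227, Rational(-1, 26388)) = Rational(-409, 8796)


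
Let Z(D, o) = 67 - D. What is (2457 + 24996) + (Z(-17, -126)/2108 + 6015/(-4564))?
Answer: 66027650223/2405228 ≈ 27452.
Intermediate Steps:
(2457 + 24996) + (Z(-17, -126)/2108 + 6015/(-4564)) = (2457 + 24996) + ((67 - 1*(-17))/2108 + 6015/(-4564)) = 27453 + ((67 + 17)*(1/2108) + 6015*(-1/4564)) = 27453 + (84*(1/2108) - 6015/4564) = 27453 + (21/527 - 6015/4564) = 27453 - 3074061/2405228 = 66027650223/2405228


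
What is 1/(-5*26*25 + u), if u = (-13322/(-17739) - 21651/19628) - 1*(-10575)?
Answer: 49740156/364329130861 ≈ 0.00013653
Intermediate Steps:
u = 525984637861/49740156 (u = (-13322*(-1/17739) - 21651*1/19628) + 10575 = (13322/17739 - 3093/2804) + 10575 = -17511839/49740156 + 10575 = 525984637861/49740156 ≈ 10575.)
1/(-5*26*25 + u) = 1/(-5*26*25 + 525984637861/49740156) = 1/(-130*25 + 525984637861/49740156) = 1/(-3250 + 525984637861/49740156) = 1/(364329130861/49740156) = 49740156/364329130861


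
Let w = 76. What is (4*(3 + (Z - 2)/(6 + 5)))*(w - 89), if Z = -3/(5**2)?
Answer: -40144/275 ≈ -145.98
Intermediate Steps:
Z = -3/25 ≈ -0.12000
(4*(3 + (Z - 2)/(6 + 5)))*(w - 89) = (4*(3 + (-3/25 - 2)/(6 + 5)))*(76 - 89) = (4*(3 - 53/25/11))*(-13) = (4*(3 - 53/25*1/11))*(-13) = (4*(3 - 53/275))*(-13) = (4*(772/275))*(-13) = (3088/275)*(-13) = -40144/275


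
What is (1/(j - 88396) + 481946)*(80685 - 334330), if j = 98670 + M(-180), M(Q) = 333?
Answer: -1296633550207835/10607 ≈ -1.2224e+11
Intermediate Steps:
j = 99003 (j = 98670 + 333 = 99003)
(1/(j - 88396) + 481946)*(80685 - 334330) = (1/(99003 - 88396) + 481946)*(80685 - 334330) = (1/10607 + 481946)*(-253645) = (5112001223/10607)*(-253645) = -1296633550207835/10607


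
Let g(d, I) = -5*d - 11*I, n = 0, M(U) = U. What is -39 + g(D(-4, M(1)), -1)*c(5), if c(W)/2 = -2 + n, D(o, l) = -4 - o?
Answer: -83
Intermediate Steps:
c(W) = -4 (c(W) = 2*(-2 + 0) = 2*(-2) = -4)
g(d, I) = -11*I - 5*d
-39 + g(D(-4, M(1)), -1)*c(5) = -39 + (-11*(-1) - 5*(-4 - 1*(-4)))*(-4) = -39 + (11 - 5*(-4 + 4))*(-4) = -39 + (11 - 5*0)*(-4) = -39 + (11 + 0)*(-4) = -39 + 11*(-4) = -39 - 44 = -83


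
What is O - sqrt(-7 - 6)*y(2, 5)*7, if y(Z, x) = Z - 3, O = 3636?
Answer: 3636 + 7*I*sqrt(13) ≈ 3636.0 + 25.239*I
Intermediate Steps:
y(Z, x) = -3 + Z
O - sqrt(-7 - 6)*y(2, 5)*7 = 3636 - sqrt(-7 - 6)*(-3 + 2)*7 = 3636 - sqrt(-13)*(-1)*7 = 3636 - (I*sqrt(13))*(-1)*7 = 3636 - (-I*sqrt(13))*7 = 3636 - (-7)*I*sqrt(13) = 3636 + 7*I*sqrt(13)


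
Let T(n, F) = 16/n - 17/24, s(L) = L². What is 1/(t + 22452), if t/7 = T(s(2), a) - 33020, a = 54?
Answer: -24/5007959 ≈ -4.7924e-6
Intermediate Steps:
T(n, F) = -17/24 + 16/n (T(n, F) = 16/n - 17*1/24 = 16/n - 17/24 = -17/24 + 16/n)
t = -5546807/24 (t = 7*((-17/24 + 16/(2²)) - 33020) = 7*((-17/24 + 16/4) - 33020) = 7*((-17/24 + 16*(¼)) - 33020) = 7*((-17/24 + 4) - 33020) = 7*(79/24 - 33020) = 7*(-792401/24) = -5546807/24 ≈ -2.3112e+5)
1/(t + 22452) = 1/(-5546807/24 + 22452) = 1/(-5007959/24) = -24/5007959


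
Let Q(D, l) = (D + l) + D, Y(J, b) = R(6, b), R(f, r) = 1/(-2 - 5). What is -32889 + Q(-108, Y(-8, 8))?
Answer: -231736/7 ≈ -33105.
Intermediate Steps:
R(f, r) = -⅐ (R(f, r) = 1/(-7) = -⅐)
Y(J, b) = -⅐
Q(D, l) = l + 2*D
-32889 + Q(-108, Y(-8, 8)) = -32889 + (-⅐ + 2*(-108)) = -32889 + (-⅐ - 216) = -32889 - 1513/7 = -231736/7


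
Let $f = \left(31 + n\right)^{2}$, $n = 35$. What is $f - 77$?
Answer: $4279$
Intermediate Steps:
$f = 4356$ ($f = \left(31 + 35\right)^{2} = 66^{2} = 4356$)
$f - 77 = 4356 - 77 = 4279$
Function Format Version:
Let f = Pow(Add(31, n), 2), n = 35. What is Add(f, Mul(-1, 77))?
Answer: 4279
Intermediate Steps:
f = 4356 (f = Pow(Add(31, 35), 2) = Pow(66, 2) = 4356)
Add(f, Mul(-1, 77)) = Add(4356, Mul(-1, 77)) = Add(4356, -77) = 4279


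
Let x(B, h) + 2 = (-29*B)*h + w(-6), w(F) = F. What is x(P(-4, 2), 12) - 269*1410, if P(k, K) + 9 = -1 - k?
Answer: -377210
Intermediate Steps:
P(k, K) = -10 - k (P(k, K) = -9 + (-1 - k) = -10 - k)
x(B, h) = -8 - 29*B*h (x(B, h) = -2 + ((-29*B)*h - 6) = -2 + (-29*B*h - 6) = -2 + (-6 - 29*B*h) = -8 - 29*B*h)
x(P(-4, 2), 12) - 269*1410 = (-8 - 29*(-10 - 1*(-4))*12) - 269*1410 = (-8 - 29*(-10 + 4)*12) - 379290 = (-8 - 29*(-6)*12) - 379290 = (-8 + 2088) - 379290 = 2080 - 379290 = -377210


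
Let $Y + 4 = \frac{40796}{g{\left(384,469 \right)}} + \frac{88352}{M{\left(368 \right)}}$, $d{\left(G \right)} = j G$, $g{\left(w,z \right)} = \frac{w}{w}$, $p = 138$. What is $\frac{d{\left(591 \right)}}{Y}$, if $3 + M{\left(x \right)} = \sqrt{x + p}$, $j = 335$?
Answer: $\frac{508293819975}{105102490376} - \frac{546636585 \sqrt{506}}{26275622594} \approx 4.3682$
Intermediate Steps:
$g{\left(w,z \right)} = 1$
$M{\left(x \right)} = -3 + \sqrt{138 + x}$ ($M{\left(x \right)} = -3 + \sqrt{x + 138} = -3 + \sqrt{138 + x}$)
$d{\left(G \right)} = 335 G$
$Y = 40792 + \frac{88352}{-3 + \sqrt{506}}$ ($Y = -4 + \left(\frac{40796}{1} + \frac{88352}{-3 + \sqrt{138 + 368}}\right) = -4 + \left(40796 \cdot 1 + \frac{88352}{-3 + \sqrt{506}}\right) = -4 + \left(40796 + \frac{88352}{-3 + \sqrt{506}}\right) = 40792 + \frac{88352}{-3 + \sqrt{506}} \approx 45324.0$)
$\frac{d{\left(591 \right)}}{Y} = \frac{335 \cdot 591}{\frac{20538680}{497} + \frac{88352 \sqrt{506}}{497}} = \frac{197985}{\frac{20538680}{497} + \frac{88352 \sqrt{506}}{497}}$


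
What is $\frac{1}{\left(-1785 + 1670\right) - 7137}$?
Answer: $- \frac{1}{7252} \approx -0.00013789$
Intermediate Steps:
$\frac{1}{\left(-1785 + 1670\right) - 7137} = \frac{1}{-115 - 7137} = \frac{1}{-7252} = - \frac{1}{7252}$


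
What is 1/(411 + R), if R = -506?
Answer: -1/95 ≈ -0.010526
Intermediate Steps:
1/(411 + R) = 1/(411 - 506) = 1/(-95) = -1/95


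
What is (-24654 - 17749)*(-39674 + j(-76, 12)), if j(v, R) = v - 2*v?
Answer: 1679073994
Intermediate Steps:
j(v, R) = -v (j(v, R) = v - 2*v = -v)
(-24654 - 17749)*(-39674 + j(-76, 12)) = (-24654 - 17749)*(-39674 - 1*(-76)) = -42403*(-39674 + 76) = -42403*(-39598) = 1679073994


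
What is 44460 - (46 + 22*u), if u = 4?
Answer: 44326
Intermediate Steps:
44460 - (46 + 22*u) = 44460 - (46 + 22*4) = 44460 - (46 + 88) = 44460 - 1*134 = 44460 - 134 = 44326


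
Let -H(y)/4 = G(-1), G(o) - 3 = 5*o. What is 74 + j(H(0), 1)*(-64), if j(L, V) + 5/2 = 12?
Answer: -534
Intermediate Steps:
G(o) = 3 + 5*o
H(y) = 8 (H(y) = -4*(3 + 5*(-1)) = -4*(3 - 5) = -4*(-2) = 8)
j(L, V) = 19/2 (j(L, V) = -5/2 + 12 = 19/2)
74 + j(H(0), 1)*(-64) = 74 + (19/2)*(-64) = 74 - 608 = -534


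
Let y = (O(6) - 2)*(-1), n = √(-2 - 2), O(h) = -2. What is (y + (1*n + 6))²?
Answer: 96 + 40*I ≈ 96.0 + 40.0*I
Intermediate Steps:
n = 2*I (n = √(-4) = 2*I ≈ 2.0*I)
y = 4 (y = (-2 - 2)*(-1) = -4*(-1) = 4)
(y + (1*n + 6))² = (4 + (1*(2*I) + 6))² = (4 + (2*I + 6))² = (4 + (6 + 2*I))² = (10 + 2*I)²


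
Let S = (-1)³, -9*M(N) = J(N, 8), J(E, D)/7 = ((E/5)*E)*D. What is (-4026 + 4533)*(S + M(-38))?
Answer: -13673621/15 ≈ -9.1158e+5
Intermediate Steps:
J(E, D) = 7*D*E²/5 (J(E, D) = 7*(((E/5)*E)*D) = 7*((E²/5)*D) = 7*(D*E²/5) = 7*D*E²/5)
M(N) = -56*N²/45 (M(N) = -7*8*N²/45 = -56*N²/45)
S = -1
(-4026 + 4533)*(S + M(-38)) = (-4026 + 4533)*(-1 - 56/45*(-38)²) = 507*(-1 - 56/45*1444) = 507*(-1 - 80864/45) = 507*(-80909/45) = -13673621/15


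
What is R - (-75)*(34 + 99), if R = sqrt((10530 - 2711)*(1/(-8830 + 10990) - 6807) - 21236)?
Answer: 9975 + I*sqrt(1725143358315)/180 ≈ 9975.0 + 7296.9*I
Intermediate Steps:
R = I*sqrt(1725143358315)/180 (R = sqrt(7819*(1/2160 - 6807) - 21236) = sqrt(7819*(-14703119/2160) - 21236) = sqrt(-114963687461/2160 - 21236) = sqrt(-115009557221/2160) = I*sqrt(1725143358315)/180 ≈ 7296.9*I)
R - (-75)*(34 + 99) = I*sqrt(1725143358315)/180 - (-75)*(34 + 99) = I*sqrt(1725143358315)/180 - (-75)*133 = I*sqrt(1725143358315)/180 - 1*(-9975) = I*sqrt(1725143358315)/180 + 9975 = 9975 + I*sqrt(1725143358315)/180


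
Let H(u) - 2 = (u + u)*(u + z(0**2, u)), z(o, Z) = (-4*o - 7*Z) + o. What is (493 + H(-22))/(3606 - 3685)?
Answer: 5313/79 ≈ 67.253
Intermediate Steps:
z(o, Z) = -7*Z - 3*o (z(o, Z) = (-7*Z - 4*o) + o = -7*Z - 3*o)
H(u) = 2 - 12*u**2 (H(u) = 2 + (u + u)*(u + (-7*u - 3*0**2)) = 2 + (2*u)*(u + (-7*u - 3*0)) = 2 + (2*u)*(u + (-7*u + 0)) = 2 + (2*u)*(u - 7*u) = 2 + (2*u)*(-6*u) = 2 - 12*u**2)
(493 + H(-22))/(3606 - 3685) = (493 + (2 - 12*(-22)**2))/(3606 - 3685) = (493 + (2 - 12*484))/(-79) = (493 + (2 - 5808))*(-1/79) = (493 - 5806)*(-1/79) = -5313*(-1/79) = 5313/79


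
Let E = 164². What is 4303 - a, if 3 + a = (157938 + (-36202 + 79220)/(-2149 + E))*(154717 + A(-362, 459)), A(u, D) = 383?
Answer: -202071208676606/8249 ≈ -2.4496e+10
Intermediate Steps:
E = 26896
a = 202071244172053/8249 (a = -3 + (157938 + (-36202 + 79220)/(-2149 + 26896))*(154717 + 383) = -3 + (157938 + 43018/24747)*155100 = -3 + (3908534704/24747)*155100 = -3 + 202071244196800/8249 = 202071244172053/8249 ≈ 2.4496e+10)
4303 - a = 4303 - 1*202071244172053/8249 = 4303 - 202071244172053/8249 = -202071208676606/8249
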